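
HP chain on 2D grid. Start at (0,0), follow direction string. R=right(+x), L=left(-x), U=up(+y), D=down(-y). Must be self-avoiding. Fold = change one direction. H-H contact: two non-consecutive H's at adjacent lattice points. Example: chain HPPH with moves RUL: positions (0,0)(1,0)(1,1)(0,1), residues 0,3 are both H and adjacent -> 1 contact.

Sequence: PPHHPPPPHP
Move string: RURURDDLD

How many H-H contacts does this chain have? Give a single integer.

Answer: 1

Derivation:
Positions: [(0, 0), (1, 0), (1, 1), (2, 1), (2, 2), (3, 2), (3, 1), (3, 0), (2, 0), (2, -1)]
H-H contact: residue 3 @(2,1) - residue 8 @(2, 0)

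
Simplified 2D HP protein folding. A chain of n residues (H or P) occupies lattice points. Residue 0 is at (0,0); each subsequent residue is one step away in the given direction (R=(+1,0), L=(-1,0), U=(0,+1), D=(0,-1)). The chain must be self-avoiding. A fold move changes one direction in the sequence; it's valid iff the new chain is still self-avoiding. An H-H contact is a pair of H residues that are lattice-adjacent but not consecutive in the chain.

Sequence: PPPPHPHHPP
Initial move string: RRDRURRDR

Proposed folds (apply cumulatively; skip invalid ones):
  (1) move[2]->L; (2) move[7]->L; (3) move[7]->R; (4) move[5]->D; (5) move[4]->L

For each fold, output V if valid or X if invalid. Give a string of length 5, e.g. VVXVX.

Initial: RRDRURRDR -> [(0, 0), (1, 0), (2, 0), (2, -1), (3, -1), (3, 0), (4, 0), (5, 0), (5, -1), (6, -1)]
Fold 1: move[2]->L => RRLRURRDR INVALID (collision), skipped
Fold 2: move[7]->L => RRDRURRLR INVALID (collision), skipped
Fold 3: move[7]->R => RRDRURRRR VALID
Fold 4: move[5]->D => RRDRUDRRR INVALID (collision), skipped
Fold 5: move[4]->L => RRDRLRRRR INVALID (collision), skipped

Answer: XXVXX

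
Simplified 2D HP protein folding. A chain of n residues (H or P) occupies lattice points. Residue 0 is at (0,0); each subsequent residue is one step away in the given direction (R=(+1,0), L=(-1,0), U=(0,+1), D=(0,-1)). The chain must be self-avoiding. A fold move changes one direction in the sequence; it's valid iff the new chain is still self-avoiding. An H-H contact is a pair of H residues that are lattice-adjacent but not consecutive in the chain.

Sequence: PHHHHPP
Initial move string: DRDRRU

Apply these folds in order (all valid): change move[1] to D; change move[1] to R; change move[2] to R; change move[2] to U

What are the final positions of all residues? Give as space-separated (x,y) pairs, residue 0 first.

Initial moves: DRDRRU
Fold: move[1]->D => DDDRRU (positions: [(0, 0), (0, -1), (0, -2), (0, -3), (1, -3), (2, -3), (2, -2)])
Fold: move[1]->R => DRDRRU (positions: [(0, 0), (0, -1), (1, -1), (1, -2), (2, -2), (3, -2), (3, -1)])
Fold: move[2]->R => DRRRRU (positions: [(0, 0), (0, -1), (1, -1), (2, -1), (3, -1), (4, -1), (4, 0)])
Fold: move[2]->U => DRURRU (positions: [(0, 0), (0, -1), (1, -1), (1, 0), (2, 0), (3, 0), (3, 1)])

Answer: (0,0) (0,-1) (1,-1) (1,0) (2,0) (3,0) (3,1)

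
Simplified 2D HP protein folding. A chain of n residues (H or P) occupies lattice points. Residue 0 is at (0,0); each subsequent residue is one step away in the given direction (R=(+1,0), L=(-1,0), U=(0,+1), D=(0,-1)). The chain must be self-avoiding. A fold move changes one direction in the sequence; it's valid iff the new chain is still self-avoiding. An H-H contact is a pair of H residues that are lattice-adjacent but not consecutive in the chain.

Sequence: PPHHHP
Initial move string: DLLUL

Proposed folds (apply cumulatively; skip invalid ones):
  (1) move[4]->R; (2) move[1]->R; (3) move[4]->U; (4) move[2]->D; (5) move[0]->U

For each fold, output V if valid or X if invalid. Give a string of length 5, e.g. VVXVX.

Initial: DLLUL -> [(0, 0), (0, -1), (-1, -1), (-2, -1), (-2, 0), (-3, 0)]
Fold 1: move[4]->R => DLLUR VALID
Fold 2: move[1]->R => DRLUR INVALID (collision), skipped
Fold 3: move[4]->U => DLLUU VALID
Fold 4: move[2]->D => DLDUU INVALID (collision), skipped
Fold 5: move[0]->U => ULLUU VALID

Answer: VXVXV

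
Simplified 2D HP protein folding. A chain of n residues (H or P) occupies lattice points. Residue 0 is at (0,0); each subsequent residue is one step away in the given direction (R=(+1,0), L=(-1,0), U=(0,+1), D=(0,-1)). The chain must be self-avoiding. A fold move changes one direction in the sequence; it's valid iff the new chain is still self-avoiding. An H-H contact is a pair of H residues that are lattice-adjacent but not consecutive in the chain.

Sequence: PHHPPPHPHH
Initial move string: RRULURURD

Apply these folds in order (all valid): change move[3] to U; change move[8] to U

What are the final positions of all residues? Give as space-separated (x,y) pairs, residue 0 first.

Answer: (0,0) (1,0) (2,0) (2,1) (2,2) (2,3) (3,3) (3,4) (4,4) (4,5)

Derivation:
Initial moves: RRULURURD
Fold: move[3]->U => RRUUURURD (positions: [(0, 0), (1, 0), (2, 0), (2, 1), (2, 2), (2, 3), (3, 3), (3, 4), (4, 4), (4, 3)])
Fold: move[8]->U => RRUUURURU (positions: [(0, 0), (1, 0), (2, 0), (2, 1), (2, 2), (2, 3), (3, 3), (3, 4), (4, 4), (4, 5)])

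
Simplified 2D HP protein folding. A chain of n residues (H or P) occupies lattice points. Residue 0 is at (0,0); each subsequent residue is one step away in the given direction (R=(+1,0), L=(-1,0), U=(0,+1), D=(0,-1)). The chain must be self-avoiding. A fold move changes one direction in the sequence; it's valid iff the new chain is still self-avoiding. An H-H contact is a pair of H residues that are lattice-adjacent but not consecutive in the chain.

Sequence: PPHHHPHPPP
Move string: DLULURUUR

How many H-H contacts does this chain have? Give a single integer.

Positions: [(0, 0), (0, -1), (-1, -1), (-1, 0), (-2, 0), (-2, 1), (-1, 1), (-1, 2), (-1, 3), (0, 3)]
H-H contact: residue 3 @(-1,0) - residue 6 @(-1, 1)

Answer: 1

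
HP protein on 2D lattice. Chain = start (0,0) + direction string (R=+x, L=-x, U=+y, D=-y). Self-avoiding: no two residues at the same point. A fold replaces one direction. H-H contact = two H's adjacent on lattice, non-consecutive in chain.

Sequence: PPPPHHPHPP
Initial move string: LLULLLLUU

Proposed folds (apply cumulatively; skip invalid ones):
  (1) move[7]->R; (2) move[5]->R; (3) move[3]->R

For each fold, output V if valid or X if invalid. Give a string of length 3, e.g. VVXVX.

Answer: XXX

Derivation:
Initial: LLULLLLUU -> [(0, 0), (-1, 0), (-2, 0), (-2, 1), (-3, 1), (-4, 1), (-5, 1), (-6, 1), (-6, 2), (-6, 3)]
Fold 1: move[7]->R => LLULLLLRU INVALID (collision), skipped
Fold 2: move[5]->R => LLULLRLUU INVALID (collision), skipped
Fold 3: move[3]->R => LLURLLLUU INVALID (collision), skipped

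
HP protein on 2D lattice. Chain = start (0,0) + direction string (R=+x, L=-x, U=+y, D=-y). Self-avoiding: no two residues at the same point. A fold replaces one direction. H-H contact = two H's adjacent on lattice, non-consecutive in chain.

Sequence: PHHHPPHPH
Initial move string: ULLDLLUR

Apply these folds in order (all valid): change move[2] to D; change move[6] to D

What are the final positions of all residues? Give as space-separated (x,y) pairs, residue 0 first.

Answer: (0,0) (0,1) (-1,1) (-1,0) (-1,-1) (-2,-1) (-3,-1) (-3,-2) (-2,-2)

Derivation:
Initial moves: ULLDLLUR
Fold: move[2]->D => ULDDLLUR (positions: [(0, 0), (0, 1), (-1, 1), (-1, 0), (-1, -1), (-2, -1), (-3, -1), (-3, 0), (-2, 0)])
Fold: move[6]->D => ULDDLLDR (positions: [(0, 0), (0, 1), (-1, 1), (-1, 0), (-1, -1), (-2, -1), (-3, -1), (-3, -2), (-2, -2)])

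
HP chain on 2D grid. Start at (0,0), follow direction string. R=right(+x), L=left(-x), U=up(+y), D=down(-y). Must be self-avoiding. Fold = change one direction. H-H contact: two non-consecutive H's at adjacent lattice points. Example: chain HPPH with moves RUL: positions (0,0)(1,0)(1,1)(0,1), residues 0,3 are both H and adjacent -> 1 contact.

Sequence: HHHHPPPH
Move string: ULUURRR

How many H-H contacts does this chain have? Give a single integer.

Answer: 0

Derivation:
Positions: [(0, 0), (0, 1), (-1, 1), (-1, 2), (-1, 3), (0, 3), (1, 3), (2, 3)]
No H-H contacts found.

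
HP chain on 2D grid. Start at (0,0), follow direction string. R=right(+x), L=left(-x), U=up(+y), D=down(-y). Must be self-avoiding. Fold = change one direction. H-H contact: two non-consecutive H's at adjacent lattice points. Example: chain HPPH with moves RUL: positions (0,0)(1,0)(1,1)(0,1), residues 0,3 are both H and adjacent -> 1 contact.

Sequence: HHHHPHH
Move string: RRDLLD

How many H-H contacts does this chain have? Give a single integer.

Answer: 1

Derivation:
Positions: [(0, 0), (1, 0), (2, 0), (2, -1), (1, -1), (0, -1), (0, -2)]
H-H contact: residue 0 @(0,0) - residue 5 @(0, -1)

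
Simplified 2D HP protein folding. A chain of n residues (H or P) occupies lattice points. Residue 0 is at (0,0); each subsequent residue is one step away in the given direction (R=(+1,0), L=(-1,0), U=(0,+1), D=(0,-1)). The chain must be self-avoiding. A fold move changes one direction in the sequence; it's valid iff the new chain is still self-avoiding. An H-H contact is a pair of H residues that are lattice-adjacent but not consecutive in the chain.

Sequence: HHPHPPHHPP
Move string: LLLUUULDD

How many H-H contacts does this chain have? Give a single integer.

Positions: [(0, 0), (-1, 0), (-2, 0), (-3, 0), (-3, 1), (-3, 2), (-3, 3), (-4, 3), (-4, 2), (-4, 1)]
No H-H contacts found.

Answer: 0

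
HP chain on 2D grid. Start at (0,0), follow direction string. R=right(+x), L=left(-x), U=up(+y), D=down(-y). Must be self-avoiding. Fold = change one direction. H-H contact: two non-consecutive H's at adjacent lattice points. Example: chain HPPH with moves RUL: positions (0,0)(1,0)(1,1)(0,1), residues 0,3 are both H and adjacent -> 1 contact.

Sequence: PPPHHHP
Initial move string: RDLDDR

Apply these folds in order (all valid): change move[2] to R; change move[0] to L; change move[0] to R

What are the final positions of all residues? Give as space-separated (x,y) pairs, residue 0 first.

Answer: (0,0) (1,0) (1,-1) (2,-1) (2,-2) (2,-3) (3,-3)

Derivation:
Initial moves: RDLDDR
Fold: move[2]->R => RDRDDR (positions: [(0, 0), (1, 0), (1, -1), (2, -1), (2, -2), (2, -3), (3, -3)])
Fold: move[0]->L => LDRDDR (positions: [(0, 0), (-1, 0), (-1, -1), (0, -1), (0, -2), (0, -3), (1, -3)])
Fold: move[0]->R => RDRDDR (positions: [(0, 0), (1, 0), (1, -1), (2, -1), (2, -2), (2, -3), (3, -3)])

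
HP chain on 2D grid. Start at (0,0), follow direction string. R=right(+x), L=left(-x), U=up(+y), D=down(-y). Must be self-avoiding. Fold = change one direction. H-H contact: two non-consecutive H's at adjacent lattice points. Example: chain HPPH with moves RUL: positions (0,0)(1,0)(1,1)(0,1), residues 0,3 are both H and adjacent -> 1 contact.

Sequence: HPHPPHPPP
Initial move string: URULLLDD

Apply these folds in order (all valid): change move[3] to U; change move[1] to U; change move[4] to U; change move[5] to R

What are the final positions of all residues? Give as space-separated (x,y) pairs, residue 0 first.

Answer: (0,0) (0,1) (0,2) (0,3) (0,4) (0,5) (1,5) (1,4) (1,3)

Derivation:
Initial moves: URULLLDD
Fold: move[3]->U => URUULLDD (positions: [(0, 0), (0, 1), (1, 1), (1, 2), (1, 3), (0, 3), (-1, 3), (-1, 2), (-1, 1)])
Fold: move[1]->U => UUUULLDD (positions: [(0, 0), (0, 1), (0, 2), (0, 3), (0, 4), (-1, 4), (-2, 4), (-2, 3), (-2, 2)])
Fold: move[4]->U => UUUUULDD (positions: [(0, 0), (0, 1), (0, 2), (0, 3), (0, 4), (0, 5), (-1, 5), (-1, 4), (-1, 3)])
Fold: move[5]->R => UUUUURDD (positions: [(0, 0), (0, 1), (0, 2), (0, 3), (0, 4), (0, 5), (1, 5), (1, 4), (1, 3)])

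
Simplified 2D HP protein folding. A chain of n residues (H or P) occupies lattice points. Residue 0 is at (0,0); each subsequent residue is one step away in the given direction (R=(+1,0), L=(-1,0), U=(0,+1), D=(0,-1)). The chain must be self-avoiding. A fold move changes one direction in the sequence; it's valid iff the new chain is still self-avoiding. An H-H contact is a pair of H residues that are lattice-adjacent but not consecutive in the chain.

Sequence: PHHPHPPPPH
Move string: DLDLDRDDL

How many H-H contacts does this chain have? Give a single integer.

Answer: 0

Derivation:
Positions: [(0, 0), (0, -1), (-1, -1), (-1, -2), (-2, -2), (-2, -3), (-1, -3), (-1, -4), (-1, -5), (-2, -5)]
No H-H contacts found.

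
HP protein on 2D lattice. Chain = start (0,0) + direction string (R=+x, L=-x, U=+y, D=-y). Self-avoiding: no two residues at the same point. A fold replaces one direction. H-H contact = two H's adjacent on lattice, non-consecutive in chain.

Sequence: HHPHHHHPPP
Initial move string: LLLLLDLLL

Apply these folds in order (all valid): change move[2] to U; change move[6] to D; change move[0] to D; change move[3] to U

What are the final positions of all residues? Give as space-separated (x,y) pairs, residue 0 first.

Answer: (0,0) (0,-1) (-1,-1) (-1,0) (-1,1) (-2,1) (-2,0) (-2,-1) (-3,-1) (-4,-1)

Derivation:
Initial moves: LLLLLDLLL
Fold: move[2]->U => LLULLDLLL (positions: [(0, 0), (-1, 0), (-2, 0), (-2, 1), (-3, 1), (-4, 1), (-4, 0), (-5, 0), (-6, 0), (-7, 0)])
Fold: move[6]->D => LLULLDDLL (positions: [(0, 0), (-1, 0), (-2, 0), (-2, 1), (-3, 1), (-4, 1), (-4, 0), (-4, -1), (-5, -1), (-6, -1)])
Fold: move[0]->D => DLULLDDLL (positions: [(0, 0), (0, -1), (-1, -1), (-1, 0), (-2, 0), (-3, 0), (-3, -1), (-3, -2), (-4, -2), (-5, -2)])
Fold: move[3]->U => DLUULDDLL (positions: [(0, 0), (0, -1), (-1, -1), (-1, 0), (-1, 1), (-2, 1), (-2, 0), (-2, -1), (-3, -1), (-4, -1)])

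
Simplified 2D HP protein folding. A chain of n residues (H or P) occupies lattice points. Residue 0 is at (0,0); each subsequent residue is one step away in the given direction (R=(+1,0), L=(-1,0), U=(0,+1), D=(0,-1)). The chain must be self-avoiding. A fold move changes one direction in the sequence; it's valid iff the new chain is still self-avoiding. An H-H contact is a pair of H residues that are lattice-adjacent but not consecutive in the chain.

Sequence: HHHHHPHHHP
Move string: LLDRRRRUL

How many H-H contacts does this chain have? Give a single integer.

Positions: [(0, 0), (-1, 0), (-2, 0), (-2, -1), (-1, -1), (0, -1), (1, -1), (2, -1), (2, 0), (1, 0)]
H-H contact: residue 1 @(-1,0) - residue 4 @(-1, -1)

Answer: 1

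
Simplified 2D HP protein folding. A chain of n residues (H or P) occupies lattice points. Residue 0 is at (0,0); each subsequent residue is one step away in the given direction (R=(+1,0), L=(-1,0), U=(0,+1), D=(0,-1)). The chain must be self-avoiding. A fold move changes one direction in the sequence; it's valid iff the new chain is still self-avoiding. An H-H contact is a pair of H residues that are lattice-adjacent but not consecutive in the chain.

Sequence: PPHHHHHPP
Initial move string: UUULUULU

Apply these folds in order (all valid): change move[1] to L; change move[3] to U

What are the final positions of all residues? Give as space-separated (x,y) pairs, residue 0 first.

Initial moves: UUULUULU
Fold: move[1]->L => ULULUULU (positions: [(0, 0), (0, 1), (-1, 1), (-1, 2), (-2, 2), (-2, 3), (-2, 4), (-3, 4), (-3, 5)])
Fold: move[3]->U => ULUUUULU (positions: [(0, 0), (0, 1), (-1, 1), (-1, 2), (-1, 3), (-1, 4), (-1, 5), (-2, 5), (-2, 6)])

Answer: (0,0) (0,1) (-1,1) (-1,2) (-1,3) (-1,4) (-1,5) (-2,5) (-2,6)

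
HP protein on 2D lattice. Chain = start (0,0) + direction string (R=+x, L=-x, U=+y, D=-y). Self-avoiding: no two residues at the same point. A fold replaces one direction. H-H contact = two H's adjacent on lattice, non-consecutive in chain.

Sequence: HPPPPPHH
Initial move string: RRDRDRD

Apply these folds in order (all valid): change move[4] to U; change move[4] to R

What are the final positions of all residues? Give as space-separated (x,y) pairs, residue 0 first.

Initial moves: RRDRDRD
Fold: move[4]->U => RRDRURD (positions: [(0, 0), (1, 0), (2, 0), (2, -1), (3, -1), (3, 0), (4, 0), (4, -1)])
Fold: move[4]->R => RRDRRRD (positions: [(0, 0), (1, 0), (2, 0), (2, -1), (3, -1), (4, -1), (5, -1), (5, -2)])

Answer: (0,0) (1,0) (2,0) (2,-1) (3,-1) (4,-1) (5,-1) (5,-2)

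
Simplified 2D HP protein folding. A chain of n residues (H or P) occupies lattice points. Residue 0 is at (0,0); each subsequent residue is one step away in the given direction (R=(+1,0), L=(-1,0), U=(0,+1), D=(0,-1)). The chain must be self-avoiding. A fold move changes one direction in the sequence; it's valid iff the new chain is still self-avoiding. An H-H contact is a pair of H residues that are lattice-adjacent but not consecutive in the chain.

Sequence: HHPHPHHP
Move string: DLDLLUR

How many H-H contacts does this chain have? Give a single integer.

Positions: [(0, 0), (0, -1), (-1, -1), (-1, -2), (-2, -2), (-3, -2), (-3, -1), (-2, -1)]
No H-H contacts found.

Answer: 0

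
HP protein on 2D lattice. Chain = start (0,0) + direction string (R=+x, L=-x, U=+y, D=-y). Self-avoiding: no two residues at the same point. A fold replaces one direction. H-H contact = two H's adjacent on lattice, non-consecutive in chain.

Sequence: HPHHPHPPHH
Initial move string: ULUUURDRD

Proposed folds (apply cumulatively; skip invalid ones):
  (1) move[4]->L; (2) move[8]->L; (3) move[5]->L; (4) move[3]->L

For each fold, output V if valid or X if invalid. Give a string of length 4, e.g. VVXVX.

Answer: XXXX

Derivation:
Initial: ULUUURDRD -> [(0, 0), (0, 1), (-1, 1), (-1, 2), (-1, 3), (-1, 4), (0, 4), (0, 3), (1, 3), (1, 2)]
Fold 1: move[4]->L => ULUULRDRD INVALID (collision), skipped
Fold 2: move[8]->L => ULUUURDRL INVALID (collision), skipped
Fold 3: move[5]->L => ULUUULDRD INVALID (collision), skipped
Fold 4: move[3]->L => ULULURDRD INVALID (collision), skipped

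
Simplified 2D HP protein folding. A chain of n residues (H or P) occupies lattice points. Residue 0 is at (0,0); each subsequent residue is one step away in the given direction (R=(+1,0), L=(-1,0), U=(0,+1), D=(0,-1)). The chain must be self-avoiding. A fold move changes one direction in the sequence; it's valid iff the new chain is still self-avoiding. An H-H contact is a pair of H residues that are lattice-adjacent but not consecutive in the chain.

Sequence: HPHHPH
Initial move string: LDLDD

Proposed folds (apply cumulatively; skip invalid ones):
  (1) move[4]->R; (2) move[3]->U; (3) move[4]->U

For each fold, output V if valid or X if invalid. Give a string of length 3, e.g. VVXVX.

Initial: LDLDD -> [(0, 0), (-1, 0), (-1, -1), (-2, -1), (-2, -2), (-2, -3)]
Fold 1: move[4]->R => LDLDR VALID
Fold 2: move[3]->U => LDLUR INVALID (collision), skipped
Fold 3: move[4]->U => LDLDU INVALID (collision), skipped

Answer: VXX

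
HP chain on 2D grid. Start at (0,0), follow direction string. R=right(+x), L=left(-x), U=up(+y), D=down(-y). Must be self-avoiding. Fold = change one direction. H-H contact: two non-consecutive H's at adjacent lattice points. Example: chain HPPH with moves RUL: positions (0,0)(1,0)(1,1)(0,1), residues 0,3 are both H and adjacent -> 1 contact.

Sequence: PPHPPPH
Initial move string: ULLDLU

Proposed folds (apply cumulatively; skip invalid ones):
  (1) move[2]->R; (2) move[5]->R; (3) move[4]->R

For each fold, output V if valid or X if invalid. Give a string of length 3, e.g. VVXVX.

Answer: XXX

Derivation:
Initial: ULLDLU -> [(0, 0), (0, 1), (-1, 1), (-2, 1), (-2, 0), (-3, 0), (-3, 1)]
Fold 1: move[2]->R => ULRDLU INVALID (collision), skipped
Fold 2: move[5]->R => ULLDLR INVALID (collision), skipped
Fold 3: move[4]->R => ULLDRU INVALID (collision), skipped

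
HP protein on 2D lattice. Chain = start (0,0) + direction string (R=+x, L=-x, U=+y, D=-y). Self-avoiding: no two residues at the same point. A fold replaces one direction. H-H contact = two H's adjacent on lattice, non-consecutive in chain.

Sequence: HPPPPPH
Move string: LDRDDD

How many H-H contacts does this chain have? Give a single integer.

Positions: [(0, 0), (-1, 0), (-1, -1), (0, -1), (0, -2), (0, -3), (0, -4)]
No H-H contacts found.

Answer: 0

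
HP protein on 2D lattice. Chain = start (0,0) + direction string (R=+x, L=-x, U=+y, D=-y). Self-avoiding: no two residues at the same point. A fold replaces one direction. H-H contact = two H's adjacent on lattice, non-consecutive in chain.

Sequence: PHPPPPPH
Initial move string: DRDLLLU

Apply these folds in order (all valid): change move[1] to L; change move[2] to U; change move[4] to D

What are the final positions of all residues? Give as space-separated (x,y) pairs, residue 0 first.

Initial moves: DRDLLLU
Fold: move[1]->L => DLDLLLU (positions: [(0, 0), (0, -1), (-1, -1), (-1, -2), (-2, -2), (-3, -2), (-4, -2), (-4, -1)])
Fold: move[2]->U => DLULLLU (positions: [(0, 0), (0, -1), (-1, -1), (-1, 0), (-2, 0), (-3, 0), (-4, 0), (-4, 1)])
Fold: move[4]->D => DLULDLU (positions: [(0, 0), (0, -1), (-1, -1), (-1, 0), (-2, 0), (-2, -1), (-3, -1), (-3, 0)])

Answer: (0,0) (0,-1) (-1,-1) (-1,0) (-2,0) (-2,-1) (-3,-1) (-3,0)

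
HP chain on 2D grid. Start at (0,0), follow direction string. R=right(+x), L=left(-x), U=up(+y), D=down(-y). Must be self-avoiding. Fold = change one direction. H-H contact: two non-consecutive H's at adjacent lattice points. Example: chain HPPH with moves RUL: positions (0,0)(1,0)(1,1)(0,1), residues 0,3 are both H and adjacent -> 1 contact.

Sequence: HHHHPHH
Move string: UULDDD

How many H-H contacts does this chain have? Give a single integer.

Positions: [(0, 0), (0, 1), (0, 2), (-1, 2), (-1, 1), (-1, 0), (-1, -1)]
H-H contact: residue 0 @(0,0) - residue 5 @(-1, 0)

Answer: 1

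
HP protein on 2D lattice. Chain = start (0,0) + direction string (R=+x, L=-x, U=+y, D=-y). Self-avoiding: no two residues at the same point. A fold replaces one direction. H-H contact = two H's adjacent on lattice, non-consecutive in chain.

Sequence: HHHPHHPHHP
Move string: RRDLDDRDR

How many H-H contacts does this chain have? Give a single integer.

Answer: 1

Derivation:
Positions: [(0, 0), (1, 0), (2, 0), (2, -1), (1, -1), (1, -2), (1, -3), (2, -3), (2, -4), (3, -4)]
H-H contact: residue 1 @(1,0) - residue 4 @(1, -1)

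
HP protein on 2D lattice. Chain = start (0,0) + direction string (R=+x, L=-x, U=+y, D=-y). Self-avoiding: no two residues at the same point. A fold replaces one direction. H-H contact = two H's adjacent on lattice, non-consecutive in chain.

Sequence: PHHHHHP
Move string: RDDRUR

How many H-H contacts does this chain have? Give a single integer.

Answer: 1

Derivation:
Positions: [(0, 0), (1, 0), (1, -1), (1, -2), (2, -2), (2, -1), (3, -1)]
H-H contact: residue 2 @(1,-1) - residue 5 @(2, -1)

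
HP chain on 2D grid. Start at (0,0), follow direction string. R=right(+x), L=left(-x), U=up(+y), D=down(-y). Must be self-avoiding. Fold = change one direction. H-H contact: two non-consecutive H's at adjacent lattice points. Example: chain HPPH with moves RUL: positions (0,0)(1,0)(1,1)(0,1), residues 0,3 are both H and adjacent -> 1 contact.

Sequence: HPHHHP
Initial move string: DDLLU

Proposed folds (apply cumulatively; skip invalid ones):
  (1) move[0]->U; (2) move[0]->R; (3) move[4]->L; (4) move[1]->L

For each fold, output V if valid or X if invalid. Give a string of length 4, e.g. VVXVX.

Answer: XVVX

Derivation:
Initial: DDLLU -> [(0, 0), (0, -1), (0, -2), (-1, -2), (-2, -2), (-2, -1)]
Fold 1: move[0]->U => UDLLU INVALID (collision), skipped
Fold 2: move[0]->R => RDLLU VALID
Fold 3: move[4]->L => RDLLL VALID
Fold 4: move[1]->L => RLLLL INVALID (collision), skipped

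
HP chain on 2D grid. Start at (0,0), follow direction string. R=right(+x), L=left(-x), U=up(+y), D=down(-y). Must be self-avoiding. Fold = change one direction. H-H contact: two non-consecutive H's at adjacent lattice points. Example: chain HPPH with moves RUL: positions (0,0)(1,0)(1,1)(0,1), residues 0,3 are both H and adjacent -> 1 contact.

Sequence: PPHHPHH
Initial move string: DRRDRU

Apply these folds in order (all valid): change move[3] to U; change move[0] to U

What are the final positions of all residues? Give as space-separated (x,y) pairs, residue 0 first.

Answer: (0,0) (0,1) (1,1) (2,1) (2,2) (3,2) (3,3)

Derivation:
Initial moves: DRRDRU
Fold: move[3]->U => DRRURU (positions: [(0, 0), (0, -1), (1, -1), (2, -1), (2, 0), (3, 0), (3, 1)])
Fold: move[0]->U => URRURU (positions: [(0, 0), (0, 1), (1, 1), (2, 1), (2, 2), (3, 2), (3, 3)])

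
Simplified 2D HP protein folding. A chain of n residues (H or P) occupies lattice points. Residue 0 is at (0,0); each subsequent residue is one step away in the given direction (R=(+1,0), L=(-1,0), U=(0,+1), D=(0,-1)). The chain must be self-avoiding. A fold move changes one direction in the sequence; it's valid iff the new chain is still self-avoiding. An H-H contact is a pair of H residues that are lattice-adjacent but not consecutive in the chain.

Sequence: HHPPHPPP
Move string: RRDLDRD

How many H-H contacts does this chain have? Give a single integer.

Positions: [(0, 0), (1, 0), (2, 0), (2, -1), (1, -1), (1, -2), (2, -2), (2, -3)]
H-H contact: residue 1 @(1,0) - residue 4 @(1, -1)

Answer: 1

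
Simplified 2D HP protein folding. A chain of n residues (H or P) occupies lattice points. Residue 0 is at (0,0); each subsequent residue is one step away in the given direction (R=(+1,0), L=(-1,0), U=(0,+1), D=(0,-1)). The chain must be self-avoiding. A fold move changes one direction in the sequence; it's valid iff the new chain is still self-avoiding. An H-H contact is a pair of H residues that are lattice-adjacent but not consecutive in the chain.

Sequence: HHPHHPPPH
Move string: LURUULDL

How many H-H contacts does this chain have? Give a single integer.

Positions: [(0, 0), (-1, 0), (-1, 1), (0, 1), (0, 2), (0, 3), (-1, 3), (-1, 2), (-2, 2)]
H-H contact: residue 0 @(0,0) - residue 3 @(0, 1)

Answer: 1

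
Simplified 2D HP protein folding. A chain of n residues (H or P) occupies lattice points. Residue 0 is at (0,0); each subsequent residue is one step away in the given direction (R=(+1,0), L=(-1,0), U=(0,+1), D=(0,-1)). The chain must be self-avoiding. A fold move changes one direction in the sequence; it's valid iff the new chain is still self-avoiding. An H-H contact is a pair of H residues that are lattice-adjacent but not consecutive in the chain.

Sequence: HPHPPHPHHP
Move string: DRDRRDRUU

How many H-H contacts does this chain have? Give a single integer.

Answer: 1

Derivation:
Positions: [(0, 0), (0, -1), (1, -1), (1, -2), (2, -2), (3, -2), (3, -3), (4, -3), (4, -2), (4, -1)]
H-H contact: residue 5 @(3,-2) - residue 8 @(4, -2)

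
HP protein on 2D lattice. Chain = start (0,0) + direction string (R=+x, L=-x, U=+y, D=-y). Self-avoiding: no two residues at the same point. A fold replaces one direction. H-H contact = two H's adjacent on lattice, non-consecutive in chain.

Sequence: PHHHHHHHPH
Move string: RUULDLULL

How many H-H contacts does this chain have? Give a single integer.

Answer: 2

Derivation:
Positions: [(0, 0), (1, 0), (1, 1), (1, 2), (0, 2), (0, 1), (-1, 1), (-1, 2), (-2, 2), (-3, 2)]
H-H contact: residue 2 @(1,1) - residue 5 @(0, 1)
H-H contact: residue 4 @(0,2) - residue 7 @(-1, 2)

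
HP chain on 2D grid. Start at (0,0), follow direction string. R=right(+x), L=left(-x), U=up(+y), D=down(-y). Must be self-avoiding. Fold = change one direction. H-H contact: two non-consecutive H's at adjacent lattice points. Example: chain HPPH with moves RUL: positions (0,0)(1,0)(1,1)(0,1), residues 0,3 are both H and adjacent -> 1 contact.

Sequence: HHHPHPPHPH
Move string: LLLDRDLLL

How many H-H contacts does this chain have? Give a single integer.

Answer: 1

Derivation:
Positions: [(0, 0), (-1, 0), (-2, 0), (-3, 0), (-3, -1), (-2, -1), (-2, -2), (-3, -2), (-4, -2), (-5, -2)]
H-H contact: residue 4 @(-3,-1) - residue 7 @(-3, -2)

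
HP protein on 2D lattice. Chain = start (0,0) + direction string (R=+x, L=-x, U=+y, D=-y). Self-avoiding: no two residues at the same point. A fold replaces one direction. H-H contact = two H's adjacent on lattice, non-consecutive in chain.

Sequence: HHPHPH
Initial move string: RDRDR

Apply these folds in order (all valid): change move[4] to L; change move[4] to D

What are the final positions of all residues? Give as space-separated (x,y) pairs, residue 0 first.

Answer: (0,0) (1,0) (1,-1) (2,-1) (2,-2) (2,-3)

Derivation:
Initial moves: RDRDR
Fold: move[4]->L => RDRDL (positions: [(0, 0), (1, 0), (1, -1), (2, -1), (2, -2), (1, -2)])
Fold: move[4]->D => RDRDD (positions: [(0, 0), (1, 0), (1, -1), (2, -1), (2, -2), (2, -3)])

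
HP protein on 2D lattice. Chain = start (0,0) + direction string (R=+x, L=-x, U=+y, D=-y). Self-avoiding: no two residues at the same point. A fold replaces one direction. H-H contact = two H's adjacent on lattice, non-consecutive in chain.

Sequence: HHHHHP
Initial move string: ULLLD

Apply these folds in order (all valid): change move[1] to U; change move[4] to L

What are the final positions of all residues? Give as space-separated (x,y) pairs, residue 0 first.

Answer: (0,0) (0,1) (0,2) (-1,2) (-2,2) (-3,2)

Derivation:
Initial moves: ULLLD
Fold: move[1]->U => UULLD (positions: [(0, 0), (0, 1), (0, 2), (-1, 2), (-2, 2), (-2, 1)])
Fold: move[4]->L => UULLL (positions: [(0, 0), (0, 1), (0, 2), (-1, 2), (-2, 2), (-3, 2)])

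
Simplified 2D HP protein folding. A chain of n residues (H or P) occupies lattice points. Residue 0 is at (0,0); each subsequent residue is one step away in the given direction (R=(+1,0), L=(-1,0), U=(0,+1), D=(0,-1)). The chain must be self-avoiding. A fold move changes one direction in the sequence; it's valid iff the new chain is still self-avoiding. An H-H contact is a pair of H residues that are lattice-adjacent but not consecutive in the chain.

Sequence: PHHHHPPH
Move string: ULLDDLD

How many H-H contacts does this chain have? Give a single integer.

Answer: 0

Derivation:
Positions: [(0, 0), (0, 1), (-1, 1), (-2, 1), (-2, 0), (-2, -1), (-3, -1), (-3, -2)]
No H-H contacts found.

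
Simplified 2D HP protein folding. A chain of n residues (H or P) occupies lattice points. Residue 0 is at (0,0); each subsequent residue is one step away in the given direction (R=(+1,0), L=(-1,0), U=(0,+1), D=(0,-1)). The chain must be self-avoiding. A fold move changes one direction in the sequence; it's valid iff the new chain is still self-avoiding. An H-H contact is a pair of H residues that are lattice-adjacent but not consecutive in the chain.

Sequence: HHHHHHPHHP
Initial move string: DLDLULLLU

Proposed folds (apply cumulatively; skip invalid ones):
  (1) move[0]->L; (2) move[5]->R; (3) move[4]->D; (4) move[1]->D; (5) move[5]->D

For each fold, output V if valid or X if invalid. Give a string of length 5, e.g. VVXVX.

Initial: DLDLULLLU -> [(0, 0), (0, -1), (-1, -1), (-1, -2), (-2, -2), (-2, -1), (-3, -1), (-4, -1), (-5, -1), (-5, 0)]
Fold 1: move[0]->L => LLDLULLLU VALID
Fold 2: move[5]->R => LLDLURLLU INVALID (collision), skipped
Fold 3: move[4]->D => LLDLDLLLU VALID
Fold 4: move[1]->D => LDDLDLLLU VALID
Fold 5: move[5]->D => LDDLDDLLU VALID

Answer: VXVVV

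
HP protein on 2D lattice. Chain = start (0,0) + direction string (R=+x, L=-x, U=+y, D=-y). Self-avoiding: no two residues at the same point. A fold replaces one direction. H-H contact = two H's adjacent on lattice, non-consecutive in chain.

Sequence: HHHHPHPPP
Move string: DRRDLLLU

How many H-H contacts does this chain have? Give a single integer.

Answer: 1

Derivation:
Positions: [(0, 0), (0, -1), (1, -1), (2, -1), (2, -2), (1, -2), (0, -2), (-1, -2), (-1, -1)]
H-H contact: residue 2 @(1,-1) - residue 5 @(1, -2)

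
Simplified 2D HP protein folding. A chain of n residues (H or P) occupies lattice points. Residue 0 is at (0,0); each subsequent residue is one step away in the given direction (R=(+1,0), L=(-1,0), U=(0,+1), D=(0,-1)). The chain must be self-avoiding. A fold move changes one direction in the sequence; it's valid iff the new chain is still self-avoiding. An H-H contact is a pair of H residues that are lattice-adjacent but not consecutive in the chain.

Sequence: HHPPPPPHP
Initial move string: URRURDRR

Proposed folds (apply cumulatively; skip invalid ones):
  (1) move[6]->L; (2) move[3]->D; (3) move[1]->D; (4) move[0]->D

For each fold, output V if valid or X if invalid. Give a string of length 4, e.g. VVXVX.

Answer: XVXV

Derivation:
Initial: URRURDRR -> [(0, 0), (0, 1), (1, 1), (2, 1), (2, 2), (3, 2), (3, 1), (4, 1), (5, 1)]
Fold 1: move[6]->L => URRURDLR INVALID (collision), skipped
Fold 2: move[3]->D => URRDRDRR VALID
Fold 3: move[1]->D => UDRDRDRR INVALID (collision), skipped
Fold 4: move[0]->D => DRRDRDRR VALID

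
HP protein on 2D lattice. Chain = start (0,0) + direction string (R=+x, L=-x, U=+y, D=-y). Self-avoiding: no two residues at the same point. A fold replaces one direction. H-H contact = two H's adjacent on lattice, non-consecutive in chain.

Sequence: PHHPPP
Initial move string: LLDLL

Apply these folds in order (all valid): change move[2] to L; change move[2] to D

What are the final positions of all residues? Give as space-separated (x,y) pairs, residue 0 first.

Answer: (0,0) (-1,0) (-2,0) (-2,-1) (-3,-1) (-4,-1)

Derivation:
Initial moves: LLDLL
Fold: move[2]->L => LLLLL (positions: [(0, 0), (-1, 0), (-2, 0), (-3, 0), (-4, 0), (-5, 0)])
Fold: move[2]->D => LLDLL (positions: [(0, 0), (-1, 0), (-2, 0), (-2, -1), (-3, -1), (-4, -1)])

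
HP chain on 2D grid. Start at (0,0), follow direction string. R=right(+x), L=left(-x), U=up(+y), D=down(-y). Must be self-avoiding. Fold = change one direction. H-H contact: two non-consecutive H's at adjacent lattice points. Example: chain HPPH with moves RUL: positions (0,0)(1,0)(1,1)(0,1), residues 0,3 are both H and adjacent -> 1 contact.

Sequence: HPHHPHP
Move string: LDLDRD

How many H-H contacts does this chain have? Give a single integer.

Answer: 1

Derivation:
Positions: [(0, 0), (-1, 0), (-1, -1), (-2, -1), (-2, -2), (-1, -2), (-1, -3)]
H-H contact: residue 2 @(-1,-1) - residue 5 @(-1, -2)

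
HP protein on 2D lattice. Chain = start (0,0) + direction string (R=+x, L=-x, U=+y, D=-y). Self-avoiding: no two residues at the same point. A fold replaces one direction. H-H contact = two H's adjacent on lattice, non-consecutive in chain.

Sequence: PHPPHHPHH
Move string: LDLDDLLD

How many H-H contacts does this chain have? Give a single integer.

Answer: 0

Derivation:
Positions: [(0, 0), (-1, 0), (-1, -1), (-2, -1), (-2, -2), (-2, -3), (-3, -3), (-4, -3), (-4, -4)]
No H-H contacts found.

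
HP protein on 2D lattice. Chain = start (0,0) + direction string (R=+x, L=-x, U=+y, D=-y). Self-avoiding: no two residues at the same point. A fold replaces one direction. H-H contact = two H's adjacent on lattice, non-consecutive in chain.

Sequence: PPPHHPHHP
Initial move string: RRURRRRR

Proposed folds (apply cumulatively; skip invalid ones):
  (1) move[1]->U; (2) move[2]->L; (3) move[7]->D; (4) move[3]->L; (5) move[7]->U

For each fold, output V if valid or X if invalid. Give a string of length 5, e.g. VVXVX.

Initial: RRURRRRR -> [(0, 0), (1, 0), (2, 0), (2, 1), (3, 1), (4, 1), (5, 1), (6, 1), (7, 1)]
Fold 1: move[1]->U => RUURRRRR VALID
Fold 2: move[2]->L => RULRRRRR INVALID (collision), skipped
Fold 3: move[7]->D => RUURRRRD VALID
Fold 4: move[3]->L => RUULRRRD INVALID (collision), skipped
Fold 5: move[7]->U => RUURRRRU VALID

Answer: VXVXV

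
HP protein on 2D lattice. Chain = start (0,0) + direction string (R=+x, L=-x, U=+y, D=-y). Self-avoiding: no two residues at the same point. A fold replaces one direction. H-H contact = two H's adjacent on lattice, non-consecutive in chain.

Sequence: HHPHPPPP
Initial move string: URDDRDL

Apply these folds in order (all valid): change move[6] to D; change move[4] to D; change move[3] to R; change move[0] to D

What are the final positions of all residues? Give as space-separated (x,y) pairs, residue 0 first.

Answer: (0,0) (0,-1) (1,-1) (1,-2) (2,-2) (2,-3) (2,-4) (2,-5)

Derivation:
Initial moves: URDDRDL
Fold: move[6]->D => URDDRDD (positions: [(0, 0), (0, 1), (1, 1), (1, 0), (1, -1), (2, -1), (2, -2), (2, -3)])
Fold: move[4]->D => URDDDDD (positions: [(0, 0), (0, 1), (1, 1), (1, 0), (1, -1), (1, -2), (1, -3), (1, -4)])
Fold: move[3]->R => URDRDDD (positions: [(0, 0), (0, 1), (1, 1), (1, 0), (2, 0), (2, -1), (2, -2), (2, -3)])
Fold: move[0]->D => DRDRDDD (positions: [(0, 0), (0, -1), (1, -1), (1, -2), (2, -2), (2, -3), (2, -4), (2, -5)])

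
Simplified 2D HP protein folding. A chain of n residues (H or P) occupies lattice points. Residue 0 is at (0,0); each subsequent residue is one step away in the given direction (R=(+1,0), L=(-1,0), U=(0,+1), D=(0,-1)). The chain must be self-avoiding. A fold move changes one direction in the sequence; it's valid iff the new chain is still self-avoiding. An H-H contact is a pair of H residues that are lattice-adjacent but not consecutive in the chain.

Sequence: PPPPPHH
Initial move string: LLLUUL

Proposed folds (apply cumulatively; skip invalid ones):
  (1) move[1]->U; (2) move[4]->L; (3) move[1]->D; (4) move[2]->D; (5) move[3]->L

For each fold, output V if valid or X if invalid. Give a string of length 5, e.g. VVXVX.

Answer: VVVXV

Derivation:
Initial: LLLUUL -> [(0, 0), (-1, 0), (-2, 0), (-3, 0), (-3, 1), (-3, 2), (-4, 2)]
Fold 1: move[1]->U => LULUUL VALID
Fold 2: move[4]->L => LULULL VALID
Fold 3: move[1]->D => LDLULL VALID
Fold 4: move[2]->D => LDDULL INVALID (collision), skipped
Fold 5: move[3]->L => LDLLLL VALID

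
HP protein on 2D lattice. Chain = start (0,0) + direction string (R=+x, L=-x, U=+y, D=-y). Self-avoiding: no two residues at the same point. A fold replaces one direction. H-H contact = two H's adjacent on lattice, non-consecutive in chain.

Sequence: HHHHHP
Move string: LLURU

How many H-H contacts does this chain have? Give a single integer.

Positions: [(0, 0), (-1, 0), (-2, 0), (-2, 1), (-1, 1), (-1, 2)]
H-H contact: residue 1 @(-1,0) - residue 4 @(-1, 1)

Answer: 1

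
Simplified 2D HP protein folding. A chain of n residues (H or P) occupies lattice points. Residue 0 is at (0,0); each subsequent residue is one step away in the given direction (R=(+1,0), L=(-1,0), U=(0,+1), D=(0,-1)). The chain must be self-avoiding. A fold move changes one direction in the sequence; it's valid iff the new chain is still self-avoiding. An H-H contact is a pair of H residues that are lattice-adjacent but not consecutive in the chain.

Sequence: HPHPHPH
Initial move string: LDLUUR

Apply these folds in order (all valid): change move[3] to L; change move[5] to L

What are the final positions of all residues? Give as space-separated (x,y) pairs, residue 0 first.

Initial moves: LDLUUR
Fold: move[3]->L => LDLLUR (positions: [(0, 0), (-1, 0), (-1, -1), (-2, -1), (-3, -1), (-3, 0), (-2, 0)])
Fold: move[5]->L => LDLLUL (positions: [(0, 0), (-1, 0), (-1, -1), (-2, -1), (-3, -1), (-3, 0), (-4, 0)])

Answer: (0,0) (-1,0) (-1,-1) (-2,-1) (-3,-1) (-3,0) (-4,0)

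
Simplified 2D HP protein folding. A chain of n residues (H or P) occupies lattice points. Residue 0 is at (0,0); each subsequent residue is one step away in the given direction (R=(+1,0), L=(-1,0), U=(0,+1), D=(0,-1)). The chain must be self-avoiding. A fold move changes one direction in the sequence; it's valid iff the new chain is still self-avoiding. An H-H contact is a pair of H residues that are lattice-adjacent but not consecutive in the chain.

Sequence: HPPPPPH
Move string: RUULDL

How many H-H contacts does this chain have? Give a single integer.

Answer: 0

Derivation:
Positions: [(0, 0), (1, 0), (1, 1), (1, 2), (0, 2), (0, 1), (-1, 1)]
No H-H contacts found.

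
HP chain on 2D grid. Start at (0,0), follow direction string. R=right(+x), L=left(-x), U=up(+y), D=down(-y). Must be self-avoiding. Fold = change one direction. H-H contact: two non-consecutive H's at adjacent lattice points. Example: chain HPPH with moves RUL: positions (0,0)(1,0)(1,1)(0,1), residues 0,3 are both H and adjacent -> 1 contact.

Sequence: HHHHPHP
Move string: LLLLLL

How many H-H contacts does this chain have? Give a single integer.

Positions: [(0, 0), (-1, 0), (-2, 0), (-3, 0), (-4, 0), (-5, 0), (-6, 0)]
No H-H contacts found.

Answer: 0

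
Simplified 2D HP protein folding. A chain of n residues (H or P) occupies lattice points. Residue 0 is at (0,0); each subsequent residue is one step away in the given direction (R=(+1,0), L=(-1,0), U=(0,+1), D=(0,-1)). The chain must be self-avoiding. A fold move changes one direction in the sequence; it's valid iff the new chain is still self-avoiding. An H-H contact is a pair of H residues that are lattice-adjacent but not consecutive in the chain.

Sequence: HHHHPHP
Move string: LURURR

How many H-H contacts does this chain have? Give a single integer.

Positions: [(0, 0), (-1, 0), (-1, 1), (0, 1), (0, 2), (1, 2), (2, 2)]
H-H contact: residue 0 @(0,0) - residue 3 @(0, 1)

Answer: 1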